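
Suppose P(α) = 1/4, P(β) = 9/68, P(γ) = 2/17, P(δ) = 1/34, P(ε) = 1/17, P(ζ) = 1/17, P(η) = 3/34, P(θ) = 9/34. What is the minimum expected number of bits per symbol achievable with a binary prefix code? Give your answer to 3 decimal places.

Repeatedly combine the two least-probable nodes; the expected code length is the sum of the merged weights.
merge 1/34 + 1/17 → 3/34
merge 1/17 + 3/34 → 5/34
merge 3/34 + 2/17 → 7/34
merge 9/68 + 5/34 → 19/68
merge 7/34 + 1/4 → 31/68
merge 9/34 + 19/68 → 37/68
merge 31/68 + 37/68 → 1
L = 3/34 + 5/34 + 7/34 + 19/68 + 31/68 + 37/68 + 1 = 185/68 ≈ 2.721 bits/symbol.

2.721 bits/symbol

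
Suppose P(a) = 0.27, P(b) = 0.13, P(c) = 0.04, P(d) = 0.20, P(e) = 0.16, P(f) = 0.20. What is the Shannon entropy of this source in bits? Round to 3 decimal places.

2.430 bits

H = −Σ pᵢ log₂ pᵢ.
−0.27·log₂(0.27) = 0.5100
−0.13·log₂(0.13) = 0.3826
−0.04·log₂(0.04) = 0.1858
−0.20·log₂(0.20) = 0.4644
−0.16·log₂(0.16) = 0.4230
−0.20·log₂(0.20) = 0.4644
Sum ≈ 2.4302 → 2.430 bits.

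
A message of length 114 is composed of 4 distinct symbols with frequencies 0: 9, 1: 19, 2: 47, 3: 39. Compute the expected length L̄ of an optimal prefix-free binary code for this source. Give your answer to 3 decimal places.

1.833 bits/symbol

Probabilities are the counts divided by 114.
Repeatedly combine the two least-probable nodes; the expected code length is the sum of the merged weights.
merge 3/38 + 1/6 → 14/57
merge 14/57 + 13/38 → 67/114
merge 47/114 + 67/114 → 1
L = 14/57 + 67/114 + 1 = 11/6 ≈ 1.833 bits/symbol.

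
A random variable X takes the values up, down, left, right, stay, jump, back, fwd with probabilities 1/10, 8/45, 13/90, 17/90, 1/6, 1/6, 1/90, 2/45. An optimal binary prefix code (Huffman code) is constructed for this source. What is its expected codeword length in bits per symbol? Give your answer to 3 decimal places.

Repeatedly combine the two least-probable nodes; the expected code length is the sum of the merged weights.
merge 1/90 + 2/45 → 1/18
merge 1/18 + 1/10 → 7/45
merge 13/90 + 7/45 → 3/10
merge 1/6 + 1/6 → 1/3
merge 8/45 + 17/90 → 11/30
merge 3/10 + 1/3 → 19/30
merge 11/30 + 19/30 → 1
L = 1/18 + 7/45 + 3/10 + 1/3 + 11/30 + 19/30 + 1 = 128/45 ≈ 2.844 bits/symbol.

2.844 bits/symbol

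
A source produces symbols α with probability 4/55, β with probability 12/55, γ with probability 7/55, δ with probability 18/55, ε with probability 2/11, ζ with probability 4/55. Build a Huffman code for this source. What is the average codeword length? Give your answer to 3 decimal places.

Repeatedly combine the two least-probable nodes; the expected code length is the sum of the merged weights.
merge 4/55 + 4/55 → 8/55
merge 7/55 + 8/55 → 3/11
merge 2/11 + 12/55 → 2/5
merge 3/11 + 18/55 → 3/5
merge 2/5 + 3/5 → 1
L = 8/55 + 3/11 + 2/5 + 3/5 + 1 = 133/55 ≈ 2.418 bits/symbol.

2.418 bits/symbol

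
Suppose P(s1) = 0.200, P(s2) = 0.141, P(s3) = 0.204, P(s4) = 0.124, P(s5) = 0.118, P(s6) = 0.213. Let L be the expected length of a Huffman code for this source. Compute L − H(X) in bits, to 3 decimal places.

Entropy H = −Σ p log₂ p ≈ 2.5432 bits.
Huffman merges: 59/500+31/250→121/500; 141/1000+1/5→341/1000; 51/250+213/1000→417/1000; 121/500+341/1000→583/1000; 417/1000+583/1000→1. L = 2583/1000 ≈ 2.5830.
L − H = 2.5830 − 2.5432 = 0.040 bits.

0.040 bits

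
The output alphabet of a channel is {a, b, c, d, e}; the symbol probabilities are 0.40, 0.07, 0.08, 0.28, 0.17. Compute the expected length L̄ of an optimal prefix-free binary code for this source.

Repeatedly combine the two least-probable nodes; the expected code length is the sum of the merged weights.
merge 7/100 + 2/25 → 3/20
merge 3/20 + 17/100 → 8/25
merge 7/25 + 8/25 → 3/5
merge 2/5 + 3/5 → 1
L = 3/20 + 8/25 + 3/5 + 1 = 207/100 = 2.07 bits/symbol.

2.07 bits/symbol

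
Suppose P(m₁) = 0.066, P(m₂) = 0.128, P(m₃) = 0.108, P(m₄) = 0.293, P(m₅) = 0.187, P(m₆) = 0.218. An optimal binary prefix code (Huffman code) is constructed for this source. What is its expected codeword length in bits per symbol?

2.476 bits/symbol

Repeatedly combine the two least-probable nodes; the expected code length is the sum of the merged weights.
merge 33/500 + 27/250 → 87/500
merge 16/125 + 87/500 → 151/500
merge 187/1000 + 109/500 → 81/200
merge 293/1000 + 151/500 → 119/200
merge 81/200 + 119/200 → 1
L = 87/500 + 151/500 + 81/200 + 119/200 + 1 = 619/250 = 2.476 bits/symbol.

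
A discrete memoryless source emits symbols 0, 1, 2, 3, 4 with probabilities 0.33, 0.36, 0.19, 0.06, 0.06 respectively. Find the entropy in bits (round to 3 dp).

2.001 bits

H = −Σ pᵢ log₂ pᵢ.
−0.33·log₂(0.33) = 0.5278
−0.36·log₂(0.36) = 0.5306
−0.19·log₂(0.19) = 0.4552
−0.06·log₂(0.06) = 0.2435
−0.06·log₂(0.06) = 0.2435
Sum ≈ 2.0007 → 2.001 bits.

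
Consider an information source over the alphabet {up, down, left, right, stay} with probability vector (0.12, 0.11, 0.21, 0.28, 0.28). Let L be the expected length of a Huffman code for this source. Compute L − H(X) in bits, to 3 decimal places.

Entropy H = −Σ p log₂ p ≈ 2.2186 bits.
Huffman merges: 11/100+3/25→23/100; 21/100+23/100→11/25; 7/25+7/25→14/25; 11/25+14/25→1. L = 223/100 ≈ 2.2300.
L − H = 2.2300 − 2.2186 = 0.011 bits.

0.011 bits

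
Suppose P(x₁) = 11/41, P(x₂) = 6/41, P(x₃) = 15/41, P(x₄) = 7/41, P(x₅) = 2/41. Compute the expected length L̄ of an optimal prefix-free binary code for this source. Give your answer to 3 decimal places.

2.195 bits/symbol

Repeatedly combine the two least-probable nodes; the expected code length is the sum of the merged weights.
merge 2/41 + 6/41 → 8/41
merge 7/41 + 8/41 → 15/41
merge 11/41 + 15/41 → 26/41
merge 15/41 + 26/41 → 1
L = 8/41 + 15/41 + 26/41 + 1 = 90/41 ≈ 2.195 bits/symbol.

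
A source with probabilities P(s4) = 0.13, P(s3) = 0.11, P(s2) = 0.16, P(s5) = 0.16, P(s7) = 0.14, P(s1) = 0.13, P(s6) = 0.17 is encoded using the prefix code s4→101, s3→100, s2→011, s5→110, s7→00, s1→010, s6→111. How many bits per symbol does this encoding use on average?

L̄ = Σ pᵢ·ℓᵢ = 0.13·3 + 0.11·3 + 0.16·3 + 0.16·3 + 0.14·2 + 0.13·3 + 0.17·3 = 2.86 bits/symbol.

2.86 bits/symbol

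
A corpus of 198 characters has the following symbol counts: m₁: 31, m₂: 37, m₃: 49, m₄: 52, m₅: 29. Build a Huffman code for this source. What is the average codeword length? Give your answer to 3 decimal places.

2.303 bits/symbol

Probabilities are the counts divided by 198.
Repeatedly combine the two least-probable nodes; the expected code length is the sum of the merged weights.
merge 29/198 + 31/198 → 10/33
merge 37/198 + 49/198 → 43/99
merge 26/99 + 10/33 → 56/99
merge 43/99 + 56/99 → 1
L = 10/33 + 43/99 + 56/99 + 1 = 76/33 ≈ 2.303 bits/symbol.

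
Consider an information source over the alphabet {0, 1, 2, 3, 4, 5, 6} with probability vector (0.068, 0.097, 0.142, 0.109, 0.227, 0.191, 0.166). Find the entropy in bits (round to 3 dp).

2.710 bits

H = −Σ pᵢ log₂ pᵢ.
−0.068·log₂(0.068) = 0.2637
−0.097·log₂(0.097) = 0.3265
−0.142·log₂(0.142) = 0.3999
−0.109·log₂(0.109) = 0.3485
−0.227·log₂(0.227) = 0.4856
−0.191·log₂(0.191) = 0.4562
−0.166·log₂(0.166) = 0.4301
Sum ≈ 2.7105 → 2.710 bits.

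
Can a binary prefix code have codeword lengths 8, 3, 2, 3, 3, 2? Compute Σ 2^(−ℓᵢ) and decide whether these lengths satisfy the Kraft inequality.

0.87890625; yes

With common denominator 2^8 = 256: Σ 2^(−ℓᵢ) = 1/256 + 32/256 + 64/256 + 32/256 + 32/256 + 64/256 = 225/256 = 0.87890625.
Kraft's inequality requires Σ ≤ 1; here Σ = 0.87890625 ≤ 1, so such a prefix code exists.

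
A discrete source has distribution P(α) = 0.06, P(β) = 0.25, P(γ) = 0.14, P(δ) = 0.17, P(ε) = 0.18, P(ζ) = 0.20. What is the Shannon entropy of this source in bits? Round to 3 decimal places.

2.485 bits

H = −Σ pᵢ log₂ pᵢ.
−0.06·log₂(0.06) = 0.2435
−0.25·log₂(0.25) = 0.5000
−0.14·log₂(0.14) = 0.3971
−0.17·log₂(0.17) = 0.4346
−0.18·log₂(0.18) = 0.4453
−0.20·log₂(0.20) = 0.4644
Sum ≈ 2.4849 → 2.485 bits.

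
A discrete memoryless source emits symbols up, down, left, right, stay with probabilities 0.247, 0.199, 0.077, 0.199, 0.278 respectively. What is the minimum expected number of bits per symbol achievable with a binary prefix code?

2.276 bits/symbol

Repeatedly combine the two least-probable nodes; the expected code length is the sum of the merged weights.
merge 77/1000 + 199/1000 → 69/250
merge 199/1000 + 247/1000 → 223/500
merge 69/250 + 139/500 → 277/500
merge 223/500 + 277/500 → 1
L = 69/250 + 223/500 + 277/500 + 1 = 569/250 = 2.276 bits/symbol.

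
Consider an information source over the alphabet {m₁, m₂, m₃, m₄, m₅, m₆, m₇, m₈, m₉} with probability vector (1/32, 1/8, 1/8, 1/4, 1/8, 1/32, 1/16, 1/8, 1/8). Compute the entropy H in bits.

Each probability is a power of 1/2, so log₂(1/p) is an integer.
H = Σ p·log₂(1/p) = 1/32·5 + 1/8·3 + 1/8·3 + 1/4·2 + 1/8·3 + 1/32·5 + 1/16·4 + 1/8·3 + 1/8·3 = 2.9375 bits.

2.9375 bits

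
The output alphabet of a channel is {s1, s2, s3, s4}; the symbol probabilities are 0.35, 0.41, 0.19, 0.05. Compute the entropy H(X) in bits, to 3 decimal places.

1.729 bits

H = −Σ pᵢ log₂ pᵢ.
−0.35·log₂(0.35) = 0.5301
−0.41·log₂(0.41) = 0.5274
−0.19·log₂(0.19) = 0.4552
−0.05·log₂(0.05) = 0.2161
Sum ≈ 1.7288 → 1.729 bits.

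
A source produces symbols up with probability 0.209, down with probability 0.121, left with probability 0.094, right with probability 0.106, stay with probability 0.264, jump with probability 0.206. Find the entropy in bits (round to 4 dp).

H = −Σ pᵢ log₂ pᵢ.
−0.209·log₂(0.209) = 0.4720
−0.121·log₂(0.121) = 0.3687
−0.094·log₂(0.094) = 0.3207
−0.106·log₂(0.106) = 0.3432
−0.264·log₂(0.264) = 0.5072
−0.206·log₂(0.206) = 0.4695
Sum ≈ 2.4813 → 2.4813 bits.

2.4813 bits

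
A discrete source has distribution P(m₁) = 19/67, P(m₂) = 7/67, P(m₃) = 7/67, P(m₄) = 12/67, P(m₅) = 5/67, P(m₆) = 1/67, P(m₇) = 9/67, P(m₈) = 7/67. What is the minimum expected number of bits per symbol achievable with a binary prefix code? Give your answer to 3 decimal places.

Repeatedly combine the two least-probable nodes; the expected code length is the sum of the merged weights.
merge 1/67 + 5/67 → 6/67
merge 6/67 + 7/67 → 13/67
merge 7/67 + 7/67 → 14/67
merge 9/67 + 12/67 → 21/67
merge 13/67 + 14/67 → 27/67
merge 19/67 + 21/67 → 40/67
merge 27/67 + 40/67 → 1
L = 6/67 + 13/67 + 14/67 + 21/67 + 27/67 + 40/67 + 1 = 188/67 ≈ 2.806 bits/symbol.

2.806 bits/symbol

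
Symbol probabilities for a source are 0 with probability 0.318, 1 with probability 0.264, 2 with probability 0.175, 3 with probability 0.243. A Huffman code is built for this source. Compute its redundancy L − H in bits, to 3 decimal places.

Entropy H = −Σ p log₂ p ≈ 1.9689 bits.
Huffman merges: 7/40+243/1000→209/500; 33/125+159/500→291/500; 209/500+291/500→1. L = 2 ≈ 2.0000.
L − H = 2.0000 − 1.9689 = 0.031 bits.

0.031 bits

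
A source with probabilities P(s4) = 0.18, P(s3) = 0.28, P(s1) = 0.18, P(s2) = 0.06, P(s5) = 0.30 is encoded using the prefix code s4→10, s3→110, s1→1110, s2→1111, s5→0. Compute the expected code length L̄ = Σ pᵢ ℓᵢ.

2.46 bits/symbol

L̄ = Σ pᵢ·ℓᵢ = 0.18·2 + 0.28·3 + 0.18·4 + 0.06·4 + 0.30·1 = 2.46 bits/symbol.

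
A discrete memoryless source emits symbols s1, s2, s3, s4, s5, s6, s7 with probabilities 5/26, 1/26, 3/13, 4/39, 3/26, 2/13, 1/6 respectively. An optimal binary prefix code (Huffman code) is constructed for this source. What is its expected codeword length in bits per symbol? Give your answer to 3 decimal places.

Repeatedly combine the two least-probable nodes; the expected code length is the sum of the merged weights.
merge 1/26 + 4/39 → 11/78
merge 3/26 + 11/78 → 10/39
merge 2/13 + 1/6 → 25/78
merge 5/26 + 3/13 → 11/26
merge 10/39 + 25/78 → 15/26
merge 11/26 + 15/26 → 1
L = 11/78 + 10/39 + 25/78 + 11/26 + 15/26 + 1 = 106/39 ≈ 2.718 bits/symbol.

2.718 bits/symbol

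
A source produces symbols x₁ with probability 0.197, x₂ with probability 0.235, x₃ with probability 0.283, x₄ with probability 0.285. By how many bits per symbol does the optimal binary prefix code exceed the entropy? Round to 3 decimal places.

Entropy H = −Σ p log₂ p ≈ 1.9842 bits.
Huffman merges: 197/1000+47/200→54/125; 283/1000+57/200→71/125; 54/125+71/125→1. L = 2 ≈ 2.0000.
L − H = 2.0000 − 1.9842 = 0.016 bits.

0.016 bits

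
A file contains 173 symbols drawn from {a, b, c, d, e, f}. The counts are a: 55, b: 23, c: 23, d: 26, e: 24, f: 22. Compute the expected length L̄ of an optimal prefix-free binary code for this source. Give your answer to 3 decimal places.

2.532 bits/symbol

Probabilities are the counts divided by 173.
Repeatedly combine the two least-probable nodes; the expected code length is the sum of the merged weights.
merge 22/173 + 23/173 → 45/173
merge 23/173 + 24/173 → 47/173
merge 26/173 + 45/173 → 71/173
merge 47/173 + 55/173 → 102/173
merge 71/173 + 102/173 → 1
L = 45/173 + 47/173 + 71/173 + 102/173 + 1 = 438/173 ≈ 2.532 bits/symbol.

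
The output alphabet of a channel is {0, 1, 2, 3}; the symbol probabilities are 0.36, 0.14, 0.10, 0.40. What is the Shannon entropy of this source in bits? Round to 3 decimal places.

H = −Σ pᵢ log₂ pᵢ.
−0.36·log₂(0.36) = 0.5306
−0.14·log₂(0.14) = 0.3971
−0.10·log₂(0.10) = 0.3322
−0.40·log₂(0.40) = 0.5288
Sum ≈ 1.7887 → 1.789 bits.

1.789 bits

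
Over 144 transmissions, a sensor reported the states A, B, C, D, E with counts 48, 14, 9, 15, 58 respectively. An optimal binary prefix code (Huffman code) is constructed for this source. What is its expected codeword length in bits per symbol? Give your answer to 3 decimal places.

Probabilities are the counts divided by 144.
Repeatedly combine the two least-probable nodes; the expected code length is the sum of the merged weights.
merge 1/16 + 7/72 → 23/144
merge 5/48 + 23/144 → 19/72
merge 19/72 + 1/3 → 43/72
merge 29/72 + 43/72 → 1
L = 23/144 + 19/72 + 43/72 + 1 = 97/48 ≈ 2.021 bits/symbol.

2.021 bits/symbol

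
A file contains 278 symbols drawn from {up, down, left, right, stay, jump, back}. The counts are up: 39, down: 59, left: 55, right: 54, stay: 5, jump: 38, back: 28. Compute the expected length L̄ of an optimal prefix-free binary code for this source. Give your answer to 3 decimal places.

Probabilities are the counts divided by 278.
Repeatedly combine the two least-probable nodes; the expected code length is the sum of the merged weights.
merge 5/278 + 14/139 → 33/278
merge 33/278 + 19/139 → 71/278
merge 39/278 + 27/139 → 93/278
merge 55/278 + 59/278 → 57/139
merge 71/278 + 93/278 → 82/139
merge 57/139 + 82/139 → 1
L = 33/278 + 71/278 + 93/278 + 57/139 + 82/139 + 1 = 753/278 ≈ 2.709 bits/symbol.

2.709 bits/symbol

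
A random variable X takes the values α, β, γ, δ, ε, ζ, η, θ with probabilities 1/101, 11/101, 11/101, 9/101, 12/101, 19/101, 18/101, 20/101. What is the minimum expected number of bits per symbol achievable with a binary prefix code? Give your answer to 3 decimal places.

2.901 bits/symbol

Repeatedly combine the two least-probable nodes; the expected code length is the sum of the merged weights.
merge 1/101 + 9/101 → 10/101
merge 10/101 + 11/101 → 21/101
merge 11/101 + 12/101 → 23/101
merge 18/101 + 19/101 → 37/101
merge 20/101 + 21/101 → 41/101
merge 23/101 + 37/101 → 60/101
merge 41/101 + 60/101 → 1
L = 10/101 + 21/101 + 23/101 + 37/101 + 41/101 + 60/101 + 1 = 293/101 ≈ 2.901 bits/symbol.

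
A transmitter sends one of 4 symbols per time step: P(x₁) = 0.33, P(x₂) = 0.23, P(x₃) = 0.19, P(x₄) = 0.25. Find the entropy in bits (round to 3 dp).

1.971 bits

H = −Σ pᵢ log₂ pᵢ.
−0.33·log₂(0.33) = 0.5278
−0.23·log₂(0.23) = 0.4877
−0.19·log₂(0.19) = 0.4552
−0.25·log₂(0.25) = 0.5000
Sum ≈ 1.9707 → 1.971 bits.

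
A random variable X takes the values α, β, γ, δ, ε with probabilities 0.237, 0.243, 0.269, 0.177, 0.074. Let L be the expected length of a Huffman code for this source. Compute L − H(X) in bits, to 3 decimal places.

Entropy H = −Σ p log₂ p ≈ 2.2179 bits.
Huffman merges: 37/500+177/1000→251/1000; 237/1000+243/1000→12/25; 251/1000+269/1000→13/25; 12/25+13/25→1. L = 2251/1000 ≈ 2.2510.
L − H = 2.2510 − 2.2179 = 0.033 bits.

0.033 bits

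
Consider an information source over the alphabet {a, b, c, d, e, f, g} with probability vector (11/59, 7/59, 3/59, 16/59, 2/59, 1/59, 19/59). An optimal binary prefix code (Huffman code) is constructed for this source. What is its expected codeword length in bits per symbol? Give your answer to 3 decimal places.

Repeatedly combine the two least-probable nodes; the expected code length is the sum of the merged weights.
merge 1/59 + 2/59 → 3/59
merge 3/59 + 3/59 → 6/59
merge 6/59 + 7/59 → 13/59
merge 11/59 + 13/59 → 24/59
merge 16/59 + 19/59 → 35/59
merge 24/59 + 35/59 → 1
L = 3/59 + 6/59 + 13/59 + 24/59 + 35/59 + 1 = 140/59 ≈ 2.373 bits/symbol.

2.373 bits/symbol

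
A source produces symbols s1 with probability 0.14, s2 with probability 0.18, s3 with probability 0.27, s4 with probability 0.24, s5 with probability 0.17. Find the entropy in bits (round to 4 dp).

2.2812 bits

H = −Σ pᵢ log₂ pᵢ.
−0.14·log₂(0.14) = 0.3971
−0.18·log₂(0.18) = 0.4453
−0.27·log₂(0.27) = 0.5100
−0.24·log₂(0.24) = 0.4941
−0.17·log₂(0.17) = 0.4346
Sum ≈ 2.2812 → 2.2812 bits.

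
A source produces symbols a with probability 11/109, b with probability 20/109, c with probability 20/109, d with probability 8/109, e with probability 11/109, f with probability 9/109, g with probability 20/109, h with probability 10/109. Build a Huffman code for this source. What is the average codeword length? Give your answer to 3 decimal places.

2.972 bits/symbol

Repeatedly combine the two least-probable nodes; the expected code length is the sum of the merged weights.
merge 8/109 + 9/109 → 17/109
merge 10/109 + 11/109 → 21/109
merge 11/109 + 17/109 → 28/109
merge 20/109 + 20/109 → 40/109
merge 20/109 + 21/109 → 41/109
merge 28/109 + 40/109 → 68/109
merge 41/109 + 68/109 → 1
L = 17/109 + 21/109 + 28/109 + 40/109 + 41/109 + 68/109 + 1 = 324/109 ≈ 2.972 bits/symbol.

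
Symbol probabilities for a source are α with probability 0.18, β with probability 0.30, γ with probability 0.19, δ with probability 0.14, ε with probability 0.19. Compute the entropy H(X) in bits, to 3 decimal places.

H = −Σ pᵢ log₂ pᵢ.
−0.18·log₂(0.18) = 0.4453
−0.30·log₂(0.30) = 0.5211
−0.19·log₂(0.19) = 0.4552
−0.14·log₂(0.14) = 0.3971
−0.19·log₂(0.19) = 0.4552
Sum ≈ 2.2740 → 2.274 bits.

2.274 bits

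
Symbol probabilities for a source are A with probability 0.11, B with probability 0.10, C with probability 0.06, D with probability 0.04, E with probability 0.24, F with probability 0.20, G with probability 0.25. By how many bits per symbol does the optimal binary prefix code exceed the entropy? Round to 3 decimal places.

Entropy H = −Σ p log₂ p ≈ 2.5703 bits.
Huffman merges: 1/25+3/50→1/10; 1/10+1/10→1/5; 11/100+1/5→31/100; 1/5+6/25→11/25; 1/4+31/100→14/25; 11/25+14/25→1. L = 261/100 ≈ 2.6100.
L − H = 2.6100 − 2.5703 = 0.040 bits.

0.040 bits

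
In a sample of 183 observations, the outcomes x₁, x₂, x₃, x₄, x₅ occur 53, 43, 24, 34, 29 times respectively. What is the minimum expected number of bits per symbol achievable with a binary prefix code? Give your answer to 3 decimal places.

Probabilities are the counts divided by 183.
Repeatedly combine the two least-probable nodes; the expected code length is the sum of the merged weights.
merge 8/61 + 29/183 → 53/183
merge 34/183 + 43/183 → 77/183
merge 53/183 + 53/183 → 106/183
merge 77/183 + 106/183 → 1
L = 53/183 + 77/183 + 106/183 + 1 = 419/183 ≈ 2.290 bits/symbol.

2.290 bits/symbol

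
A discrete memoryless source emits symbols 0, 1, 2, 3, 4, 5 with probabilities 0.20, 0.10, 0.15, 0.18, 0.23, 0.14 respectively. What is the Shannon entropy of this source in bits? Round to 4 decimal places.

H = −Σ pᵢ log₂ pᵢ.
−0.20·log₂(0.20) = 0.4644
−0.10·log₂(0.10) = 0.3322
−0.15·log₂(0.15) = 0.4105
−0.18·log₂(0.18) = 0.4453
−0.23·log₂(0.23) = 0.4877
−0.14·log₂(0.14) = 0.3971
Sum ≈ 2.5372 → 2.5372 bits.

2.5372 bits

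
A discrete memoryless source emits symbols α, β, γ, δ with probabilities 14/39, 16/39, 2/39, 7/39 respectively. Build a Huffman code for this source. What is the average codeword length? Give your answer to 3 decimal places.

1.821 bits/symbol

Repeatedly combine the two least-probable nodes; the expected code length is the sum of the merged weights.
merge 2/39 + 7/39 → 3/13
merge 3/13 + 14/39 → 23/39
merge 16/39 + 23/39 → 1
L = 3/13 + 23/39 + 1 = 71/39 ≈ 1.821 bits/symbol.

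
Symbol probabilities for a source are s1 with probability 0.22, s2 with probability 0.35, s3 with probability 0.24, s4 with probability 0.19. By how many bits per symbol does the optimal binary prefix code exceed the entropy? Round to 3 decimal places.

0.040 bits

Entropy H = −Σ p log₂ p ≈ 1.9600 bits.
Huffman merges: 19/100+11/50→41/100; 6/25+7/20→59/100; 41/100+59/100→1. L = 2 ≈ 2.0000.
L − H = 2.0000 − 1.9600 = 0.040 bits.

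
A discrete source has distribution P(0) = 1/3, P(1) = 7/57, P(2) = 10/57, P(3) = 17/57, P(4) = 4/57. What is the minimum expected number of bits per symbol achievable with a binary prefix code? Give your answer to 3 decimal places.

2.193 bits/symbol

Repeatedly combine the two least-probable nodes; the expected code length is the sum of the merged weights.
merge 4/57 + 7/57 → 11/57
merge 10/57 + 11/57 → 7/19
merge 17/57 + 1/3 → 12/19
merge 7/19 + 12/19 → 1
L = 11/57 + 7/19 + 12/19 + 1 = 125/57 ≈ 2.193 bits/symbol.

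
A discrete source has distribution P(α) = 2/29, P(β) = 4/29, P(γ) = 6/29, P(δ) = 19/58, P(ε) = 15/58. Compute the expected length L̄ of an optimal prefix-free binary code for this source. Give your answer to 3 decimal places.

2.207 bits/symbol

Repeatedly combine the two least-probable nodes; the expected code length is the sum of the merged weights.
merge 2/29 + 4/29 → 6/29
merge 6/29 + 6/29 → 12/29
merge 15/58 + 19/58 → 17/29
merge 12/29 + 17/29 → 1
L = 6/29 + 12/29 + 17/29 + 1 = 64/29 ≈ 2.207 bits/symbol.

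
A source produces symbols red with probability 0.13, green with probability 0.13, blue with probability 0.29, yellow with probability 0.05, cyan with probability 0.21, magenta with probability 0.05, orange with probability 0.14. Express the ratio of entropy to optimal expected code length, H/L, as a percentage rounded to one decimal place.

99.4%

Entropy H = −Σ p log₂ p ≈ 2.5853 bits.
Huffman merges: 1/20+1/20→1/10; 1/10+13/100→23/100; 13/100+7/50→27/100; 21/100+23/100→11/25; 27/100+29/100→14/25; 11/25+14/25→1. L = 13/5 ≈ 2.6000.
Efficiency = H/L = 2.5853/2.6000 = 99.4%.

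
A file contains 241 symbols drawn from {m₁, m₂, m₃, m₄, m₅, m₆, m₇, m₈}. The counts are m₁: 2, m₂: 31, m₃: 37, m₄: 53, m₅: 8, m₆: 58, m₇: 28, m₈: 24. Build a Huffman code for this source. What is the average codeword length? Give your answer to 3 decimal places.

Probabilities are the counts divided by 241.
Repeatedly combine the two least-probable nodes; the expected code length is the sum of the merged weights.
merge 2/241 + 8/241 → 10/241
merge 10/241 + 24/241 → 34/241
merge 28/241 + 31/241 → 59/241
merge 34/241 + 37/241 → 71/241
merge 53/241 + 58/241 → 111/241
merge 59/241 + 71/241 → 130/241
merge 111/241 + 130/241 → 1
L = 10/241 + 34/241 + 59/241 + 71/241 + 111/241 + 130/241 + 1 = 656/241 ≈ 2.722 bits/symbol.

2.722 bits/symbol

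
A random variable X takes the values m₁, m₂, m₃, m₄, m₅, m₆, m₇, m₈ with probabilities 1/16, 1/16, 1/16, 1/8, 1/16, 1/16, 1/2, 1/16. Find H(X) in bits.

2.375 bits

Each probability is a power of 1/2, so log₂(1/p) is an integer.
H = Σ p·log₂(1/p) = 1/16·4 + 1/16·4 + 1/16·4 + 1/8·3 + 1/16·4 + 1/16·4 + 1/2·1 + 1/16·4 = 2.375 bits.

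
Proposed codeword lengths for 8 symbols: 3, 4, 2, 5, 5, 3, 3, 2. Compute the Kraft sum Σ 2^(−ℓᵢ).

1

With common denominator 2^5 = 32: Σ 2^(−ℓᵢ) = 4/32 + 2/32 + 8/32 + 1/32 + 1/32 + 4/32 + 4/32 + 8/32 = 32/32 = 1.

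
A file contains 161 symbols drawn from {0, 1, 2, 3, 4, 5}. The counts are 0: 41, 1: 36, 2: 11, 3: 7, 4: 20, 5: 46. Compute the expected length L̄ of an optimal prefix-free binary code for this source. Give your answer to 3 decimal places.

Probabilities are the counts divided by 161.
Repeatedly combine the two least-probable nodes; the expected code length is the sum of the merged weights.
merge 1/23 + 11/161 → 18/161
merge 18/161 + 20/161 → 38/161
merge 36/161 + 38/161 → 74/161
merge 41/161 + 2/7 → 87/161
merge 74/161 + 87/161 → 1
L = 18/161 + 38/161 + 74/161 + 87/161 + 1 = 54/23 ≈ 2.348 bits/symbol.

2.348 bits/symbol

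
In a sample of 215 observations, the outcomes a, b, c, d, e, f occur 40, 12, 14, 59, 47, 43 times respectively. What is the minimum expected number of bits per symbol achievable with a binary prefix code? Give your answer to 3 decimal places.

Probabilities are the counts divided by 215.
Repeatedly combine the two least-probable nodes; the expected code length is the sum of the merged weights.
merge 12/215 + 14/215 → 26/215
merge 26/215 + 8/43 → 66/215
merge 1/5 + 47/215 → 18/43
merge 59/215 + 66/215 → 25/43
merge 18/43 + 25/43 → 1
L = 26/215 + 66/215 + 18/43 + 25/43 + 1 = 522/215 ≈ 2.428 bits/symbol.

2.428 bits/symbol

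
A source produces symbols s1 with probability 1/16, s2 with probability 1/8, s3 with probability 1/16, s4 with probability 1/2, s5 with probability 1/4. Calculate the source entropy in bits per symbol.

Each probability is a power of 1/2, so log₂(1/p) is an integer.
H = Σ p·log₂(1/p) = 1/16·4 + 1/8·3 + 1/16·4 + 1/2·1 + 1/4·2 = 1.875 bits.

1.875 bits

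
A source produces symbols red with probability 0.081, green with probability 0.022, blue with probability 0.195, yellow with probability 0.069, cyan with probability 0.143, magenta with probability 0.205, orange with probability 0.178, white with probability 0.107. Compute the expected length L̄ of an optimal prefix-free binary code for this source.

Repeatedly combine the two least-probable nodes; the expected code length is the sum of the merged weights.
merge 11/500 + 69/1000 → 91/1000
merge 81/1000 + 91/1000 → 43/250
merge 107/1000 + 143/1000 → 1/4
merge 43/250 + 89/500 → 7/20
merge 39/200 + 41/200 → 2/5
merge 1/4 + 7/20 → 3/5
merge 2/5 + 3/5 → 1
L = 91/1000 + 43/250 + 1/4 + 7/20 + 2/5 + 3/5 + 1 = 2863/1000 = 2.863 bits/symbol.

2.863 bits/symbol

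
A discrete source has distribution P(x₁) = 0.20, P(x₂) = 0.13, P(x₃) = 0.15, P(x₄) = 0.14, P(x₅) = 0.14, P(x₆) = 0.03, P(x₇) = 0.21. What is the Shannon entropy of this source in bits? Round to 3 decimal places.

2.676 bits

H = −Σ pᵢ log₂ pᵢ.
−0.20·log₂(0.20) = 0.4644
−0.13·log₂(0.13) = 0.3826
−0.15·log₂(0.15) = 0.4105
−0.14·log₂(0.14) = 0.3971
−0.14·log₂(0.14) = 0.3971
−0.03·log₂(0.03) = 0.1518
−0.21·log₂(0.21) = 0.4728
Sum ≈ 2.6764 → 2.676 bits.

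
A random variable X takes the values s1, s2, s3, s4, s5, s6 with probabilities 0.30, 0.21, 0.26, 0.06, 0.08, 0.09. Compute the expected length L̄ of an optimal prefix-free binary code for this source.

2.37 bits/symbol

Repeatedly combine the two least-probable nodes; the expected code length is the sum of the merged weights.
merge 3/50 + 2/25 → 7/50
merge 9/100 + 7/50 → 23/100
merge 21/100 + 23/100 → 11/25
merge 13/50 + 3/10 → 14/25
merge 11/25 + 14/25 → 1
L = 7/50 + 23/100 + 11/25 + 14/25 + 1 = 237/100 = 2.37 bits/symbol.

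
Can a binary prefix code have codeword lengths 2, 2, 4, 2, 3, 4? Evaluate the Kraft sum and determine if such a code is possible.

1; yes

With common denominator 2^4 = 16: Σ 2^(−ℓᵢ) = 4/16 + 4/16 + 1/16 + 4/16 + 2/16 + 1/16 = 16/16 = 1.
Kraft's inequality requires Σ ≤ 1; here Σ = 1 ≤ 1, so such a prefix code exists.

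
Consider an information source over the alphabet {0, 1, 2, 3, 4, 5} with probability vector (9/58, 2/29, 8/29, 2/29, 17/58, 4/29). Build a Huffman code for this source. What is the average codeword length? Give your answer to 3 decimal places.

2.414 bits/symbol

Repeatedly combine the two least-probable nodes; the expected code length is the sum of the merged weights.
merge 2/29 + 2/29 → 4/29
merge 4/29 + 4/29 → 8/29
merge 9/58 + 8/29 → 25/58
merge 8/29 + 17/58 → 33/58
merge 25/58 + 33/58 → 1
L = 4/29 + 8/29 + 25/58 + 33/58 + 1 = 70/29 ≈ 2.414 bits/symbol.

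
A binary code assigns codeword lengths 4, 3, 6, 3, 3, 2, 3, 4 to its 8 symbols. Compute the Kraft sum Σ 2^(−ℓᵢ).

With common denominator 2^6 = 64: Σ 2^(−ℓᵢ) = 4/64 + 8/64 + 1/64 + 8/64 + 8/64 + 16/64 + 8/64 + 4/64 = 57/64 = 0.890625.

0.890625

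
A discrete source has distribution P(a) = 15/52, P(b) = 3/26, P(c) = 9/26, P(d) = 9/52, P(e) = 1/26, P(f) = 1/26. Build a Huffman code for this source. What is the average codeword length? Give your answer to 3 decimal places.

2.269 bits/symbol

Repeatedly combine the two least-probable nodes; the expected code length is the sum of the merged weights.
merge 1/26 + 1/26 → 1/13
merge 1/13 + 3/26 → 5/26
merge 9/52 + 5/26 → 19/52
merge 15/52 + 9/26 → 33/52
merge 19/52 + 33/52 → 1
L = 1/13 + 5/26 + 19/52 + 33/52 + 1 = 59/26 ≈ 2.269 bits/symbol.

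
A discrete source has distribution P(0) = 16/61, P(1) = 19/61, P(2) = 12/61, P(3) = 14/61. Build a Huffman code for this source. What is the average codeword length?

2 bits/symbol

Repeatedly combine the two least-probable nodes; the expected code length is the sum of the merged weights.
merge 12/61 + 14/61 → 26/61
merge 16/61 + 19/61 → 35/61
merge 26/61 + 35/61 → 1
L = 26/61 + 35/61 + 1 = 2 bits/symbol.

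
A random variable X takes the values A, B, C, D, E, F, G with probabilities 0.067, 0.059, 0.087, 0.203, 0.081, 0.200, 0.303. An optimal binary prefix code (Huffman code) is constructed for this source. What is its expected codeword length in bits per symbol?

Repeatedly combine the two least-probable nodes; the expected code length is the sum of the merged weights.
merge 59/1000 + 67/1000 → 63/500
merge 81/1000 + 87/1000 → 21/125
merge 63/500 + 21/125 → 147/500
merge 1/5 + 203/1000 → 403/1000
merge 147/500 + 303/1000 → 597/1000
merge 403/1000 + 597/1000 → 1
L = 63/500 + 21/125 + 147/500 + 403/1000 + 597/1000 + 1 = 647/250 = 2.588 bits/symbol.

2.588 bits/symbol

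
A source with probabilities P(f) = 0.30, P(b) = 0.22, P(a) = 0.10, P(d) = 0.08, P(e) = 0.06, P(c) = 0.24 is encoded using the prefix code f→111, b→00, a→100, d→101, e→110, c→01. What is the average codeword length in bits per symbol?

L̄ = Σ pᵢ·ℓᵢ = 0.30·3 + 0.22·2 + 0.10·3 + 0.08·3 + 0.06·3 + 0.24·2 = 2.54 bits/symbol.

2.54 bits/symbol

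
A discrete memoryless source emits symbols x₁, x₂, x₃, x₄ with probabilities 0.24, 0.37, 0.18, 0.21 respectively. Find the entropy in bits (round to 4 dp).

H = −Σ pᵢ log₂ pᵢ.
−0.24·log₂(0.24) = 0.4941
−0.37·log₂(0.37) = 0.5307
−0.18·log₂(0.18) = 0.4453
−0.21·log₂(0.21) = 0.4728
Sum ≈ 1.9430 → 1.9430 bits.

1.9430 bits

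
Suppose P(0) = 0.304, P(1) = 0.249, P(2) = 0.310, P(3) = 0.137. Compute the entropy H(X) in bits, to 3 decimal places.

H = −Σ pᵢ log₂ pᵢ.
−0.304·log₂(0.304) = 0.5222
−0.249·log₂(0.249) = 0.4994
−0.310·log₂(0.310) = 0.5238
−0.137·log₂(0.137) = 0.3929
Sum ≈ 1.9383 → 1.938 bits.

1.938 bits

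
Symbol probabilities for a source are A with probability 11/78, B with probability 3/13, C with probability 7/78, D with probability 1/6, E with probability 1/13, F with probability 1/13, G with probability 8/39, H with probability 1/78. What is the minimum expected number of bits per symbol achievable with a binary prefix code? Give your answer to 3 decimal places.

Repeatedly combine the two least-probable nodes; the expected code length is the sum of the merged weights.
merge 1/78 + 1/13 → 7/78
merge 1/13 + 7/78 → 1/6
merge 7/78 + 11/78 → 3/13
merge 1/6 + 1/6 → 1/3
merge 8/39 + 3/13 → 17/39
merge 3/13 + 1/3 → 22/39
merge 17/39 + 22/39 → 1
L = 7/78 + 1/6 + 3/13 + 1/3 + 17/39 + 22/39 + 1 = 110/39 ≈ 2.821 bits/symbol.

2.821 bits/symbol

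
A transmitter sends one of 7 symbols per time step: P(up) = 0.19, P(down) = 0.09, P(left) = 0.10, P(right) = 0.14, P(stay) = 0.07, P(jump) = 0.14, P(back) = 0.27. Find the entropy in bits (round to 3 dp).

2.673 bits

H = −Σ pᵢ log₂ pᵢ.
−0.19·log₂(0.19) = 0.4552
−0.09·log₂(0.09) = 0.3127
−0.10·log₂(0.10) = 0.3322
−0.14·log₂(0.14) = 0.3971
−0.07·log₂(0.07) = 0.2686
−0.14·log₂(0.14) = 0.3971
−0.27·log₂(0.27) = 0.5100
Sum ≈ 2.6729 → 2.673 bits.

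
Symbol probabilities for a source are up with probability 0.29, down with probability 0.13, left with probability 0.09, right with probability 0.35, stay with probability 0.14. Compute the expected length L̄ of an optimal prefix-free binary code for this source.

Repeatedly combine the two least-probable nodes; the expected code length is the sum of the merged weights.
merge 9/100 + 13/100 → 11/50
merge 7/50 + 11/50 → 9/25
merge 29/100 + 7/20 → 16/25
merge 9/25 + 16/25 → 1
L = 11/50 + 9/25 + 16/25 + 1 = 111/50 = 2.22 bits/symbol.

2.22 bits/symbol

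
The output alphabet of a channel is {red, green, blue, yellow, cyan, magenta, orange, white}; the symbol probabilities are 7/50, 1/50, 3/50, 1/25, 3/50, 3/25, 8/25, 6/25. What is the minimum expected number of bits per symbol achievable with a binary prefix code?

2.62 bits/symbol

Repeatedly combine the two least-probable nodes; the expected code length is the sum of the merged weights.
merge 1/50 + 1/25 → 3/50
merge 3/50 + 3/50 → 3/25
merge 3/50 + 3/25 → 9/50
merge 3/25 + 7/50 → 13/50
merge 9/50 + 6/25 → 21/50
merge 13/50 + 8/25 → 29/50
merge 21/50 + 29/50 → 1
L = 3/50 + 3/25 + 9/50 + 13/50 + 21/50 + 29/50 + 1 = 131/50 = 2.62 bits/symbol.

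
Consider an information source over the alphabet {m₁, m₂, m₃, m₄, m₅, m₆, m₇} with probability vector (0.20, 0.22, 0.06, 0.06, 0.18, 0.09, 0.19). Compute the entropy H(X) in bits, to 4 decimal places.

H = −Σ pᵢ log₂ pᵢ.
−0.20·log₂(0.20) = 0.4644
−0.22·log₂(0.22) = 0.4806
−0.06·log₂(0.06) = 0.2435
−0.06·log₂(0.06) = 0.2435
−0.18·log₂(0.18) = 0.4453
−0.09·log₂(0.09) = 0.3127
−0.19·log₂(0.19) = 0.4552
Sum ≈ 2.6452 → 2.6452 bits.

2.6452 bits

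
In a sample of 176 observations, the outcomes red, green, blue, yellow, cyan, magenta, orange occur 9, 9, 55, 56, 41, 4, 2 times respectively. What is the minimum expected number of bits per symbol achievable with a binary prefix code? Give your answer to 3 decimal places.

2.256 bits/symbol

Probabilities are the counts divided by 176.
Repeatedly combine the two least-probable nodes; the expected code length is the sum of the merged weights.
merge 1/88 + 1/44 → 3/88
merge 3/88 + 9/176 → 15/176
merge 9/176 + 15/176 → 3/22
merge 3/22 + 41/176 → 65/176
merge 5/16 + 7/22 → 111/176
merge 65/176 + 111/176 → 1
L = 3/88 + 15/176 + 3/22 + 65/176 + 111/176 + 1 = 397/176 ≈ 2.256 bits/symbol.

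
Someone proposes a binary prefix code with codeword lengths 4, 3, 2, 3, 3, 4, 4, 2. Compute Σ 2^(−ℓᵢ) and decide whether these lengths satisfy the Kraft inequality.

With common denominator 2^4 = 16: Σ 2^(−ℓᵢ) = 1/16 + 2/16 + 4/16 + 2/16 + 2/16 + 1/16 + 1/16 + 4/16 = 17/16 = 1.0625.
Kraft's inequality requires Σ ≤ 1; here Σ = 1.0625 > 1, so no such prefix code exists.

1.0625; no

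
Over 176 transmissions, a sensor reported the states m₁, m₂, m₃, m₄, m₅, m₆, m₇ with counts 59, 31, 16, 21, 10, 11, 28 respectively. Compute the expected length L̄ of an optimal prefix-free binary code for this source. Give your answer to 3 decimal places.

Probabilities are the counts divided by 176.
Repeatedly combine the two least-probable nodes; the expected code length is the sum of the merged weights.
merge 5/88 + 1/16 → 21/176
merge 1/11 + 21/176 → 37/176
merge 21/176 + 7/44 → 49/176
merge 31/176 + 37/176 → 17/44
merge 49/176 + 59/176 → 27/44
merge 17/44 + 27/44 → 1
L = 21/176 + 37/176 + 49/176 + 17/44 + 27/44 + 1 = 459/176 ≈ 2.608 bits/symbol.

2.608 bits/symbol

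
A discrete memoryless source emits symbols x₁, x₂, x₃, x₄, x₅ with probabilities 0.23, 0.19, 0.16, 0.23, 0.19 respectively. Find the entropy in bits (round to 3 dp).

2.309 bits

H = −Σ pᵢ log₂ pᵢ.
−0.23·log₂(0.23) = 0.4877
−0.19·log₂(0.19) = 0.4552
−0.16·log₂(0.16) = 0.4230
−0.23·log₂(0.23) = 0.4877
−0.19·log₂(0.19) = 0.4552
Sum ≈ 2.3088 → 2.309 bits.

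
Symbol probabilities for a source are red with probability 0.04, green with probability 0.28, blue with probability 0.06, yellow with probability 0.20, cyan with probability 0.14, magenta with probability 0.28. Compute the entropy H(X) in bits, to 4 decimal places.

2.3192 bits

H = −Σ pᵢ log₂ pᵢ.
−0.04·log₂(0.04) = 0.1858
−0.28·log₂(0.28) = 0.5142
−0.06·log₂(0.06) = 0.2435
−0.20·log₂(0.20) = 0.4644
−0.14·log₂(0.14) = 0.3971
−0.28·log₂(0.28) = 0.5142
Sum ≈ 2.3192 → 2.3192 bits.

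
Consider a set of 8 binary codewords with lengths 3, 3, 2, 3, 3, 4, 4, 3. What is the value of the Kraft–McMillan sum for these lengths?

With common denominator 2^4 = 16: Σ 2^(−ℓᵢ) = 2/16 + 2/16 + 4/16 + 2/16 + 2/16 + 1/16 + 1/16 + 2/16 = 16/16 = 1.

1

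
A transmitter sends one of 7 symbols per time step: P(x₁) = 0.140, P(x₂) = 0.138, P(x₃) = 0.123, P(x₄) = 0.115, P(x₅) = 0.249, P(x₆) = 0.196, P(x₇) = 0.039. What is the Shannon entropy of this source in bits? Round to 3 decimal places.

H = −Σ pᵢ log₂ pᵢ.
−0.140·log₂(0.140) = 0.3971
−0.138·log₂(0.138) = 0.3943
−0.123·log₂(0.123) = 0.3719
−0.115·log₂(0.115) = 0.3588
−0.249·log₂(0.249) = 0.4994
−0.196·log₂(0.196) = 0.4608
−0.039·log₂(0.039) = 0.1825
Sum ≈ 2.6649 → 2.665 bits.

2.665 bits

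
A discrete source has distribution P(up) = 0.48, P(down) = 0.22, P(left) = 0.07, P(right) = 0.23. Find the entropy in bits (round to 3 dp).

1.745 bits

H = −Σ pᵢ log₂ pᵢ.
−0.48·log₂(0.48) = 0.5083
−0.22·log₂(0.22) = 0.4806
−0.07·log₂(0.07) = 0.2686
−0.23·log₂(0.23) = 0.4877
Sum ≈ 1.7451 → 1.745 bits.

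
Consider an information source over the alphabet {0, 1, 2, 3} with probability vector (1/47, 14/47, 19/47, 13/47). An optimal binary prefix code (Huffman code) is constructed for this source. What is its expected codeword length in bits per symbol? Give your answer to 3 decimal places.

Repeatedly combine the two least-probable nodes; the expected code length is the sum of the merged weights.
merge 1/47 + 13/47 → 14/47
merge 14/47 + 14/47 → 28/47
merge 19/47 + 28/47 → 1
L = 14/47 + 28/47 + 1 = 89/47 ≈ 1.894 bits/symbol.

1.894 bits/symbol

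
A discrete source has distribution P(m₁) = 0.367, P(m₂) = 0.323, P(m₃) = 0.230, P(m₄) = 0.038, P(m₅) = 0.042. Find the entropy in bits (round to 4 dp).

1.9164 bits

H = −Σ pᵢ log₂ pᵢ.
−0.367·log₂(0.367) = 0.5307
−0.323·log₂(0.323) = 0.5266
−0.230·log₂(0.230) = 0.4877
−0.038·log₂(0.038) = 0.1793
−0.042·log₂(0.042) = 0.1921
Sum ≈ 1.9164 → 1.9164 bits.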